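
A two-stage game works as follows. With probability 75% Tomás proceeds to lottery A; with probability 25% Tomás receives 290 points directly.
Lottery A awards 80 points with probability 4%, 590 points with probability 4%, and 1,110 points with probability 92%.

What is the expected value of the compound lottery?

858.5 points

EV(A) = 0.04 × 80 + 0.04 × 590 + 0.92 × 1110 = 3.2 + 23.6 + 1021.2 = 1048
Branch B: 290 (certain)
Overall = 0.75 × 1048 + 0.25 × 290 = 786 + 72.5 = 858.5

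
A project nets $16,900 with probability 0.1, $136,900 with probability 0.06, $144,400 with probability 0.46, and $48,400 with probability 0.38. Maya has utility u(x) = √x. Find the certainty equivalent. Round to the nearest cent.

$86,200.96

E[u] = 0.1·√16900 + 0.06·√136900 + 0.46·√144400 + 0.38·√48400 = 0.1·130 + 0.06·370 + 0.46·380 + 0.38·220 = 293.6
CE = (293.6)² = 86200.96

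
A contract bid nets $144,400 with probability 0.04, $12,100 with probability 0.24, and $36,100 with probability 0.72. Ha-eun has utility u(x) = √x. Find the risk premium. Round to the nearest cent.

E[u] = 0.04·√144400 + 0.24·√12100 + 0.72·√36100 = 0.04·380 + 0.24·110 + 0.72·190 = 178.4
CE = (178.4)² = 31826.56
Risk premium = EV − CE = 34672 − 31826.56 = 2845.44

$2,845.44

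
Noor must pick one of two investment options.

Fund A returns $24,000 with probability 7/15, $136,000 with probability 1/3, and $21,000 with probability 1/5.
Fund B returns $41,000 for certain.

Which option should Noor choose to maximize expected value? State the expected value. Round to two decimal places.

Fund A = 7/15 × 24000 + 1/3 × 136000 + 1/5 × 21000 = 11200 + 45333.3333 + 4200 = 60733.3333
Fund B: 41000 (certain)

Fund A ($60,733.33)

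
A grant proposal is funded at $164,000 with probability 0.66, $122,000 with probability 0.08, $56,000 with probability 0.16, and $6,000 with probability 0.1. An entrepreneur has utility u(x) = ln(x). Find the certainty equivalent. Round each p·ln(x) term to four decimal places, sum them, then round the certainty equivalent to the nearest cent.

E[u] = 0.66·ln(164000) + 0.08·ln(122000) + 0.16·ln(56000) + 0.1·ln(6000) = 7.9250 + 0.9369 + 1.7493 + 0.8700 = 11.4812
CE = e^11.4812 ≈ 96877.25

$96,877.25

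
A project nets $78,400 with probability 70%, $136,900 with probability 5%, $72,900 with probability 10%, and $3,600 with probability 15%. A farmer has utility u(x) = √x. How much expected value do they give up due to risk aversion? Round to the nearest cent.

$6,804.75

E[u] = 0.7·√78400 + 0.05·√136900 + 0.1·√72900 + 0.15·√3600 = 0.7·280 + 0.05·370 + 0.1·270 + 0.15·60 = 250.5
CE = (250.5)² = 62750.25
Risk premium = EV − CE = 69555 − 62750.25 = 6804.75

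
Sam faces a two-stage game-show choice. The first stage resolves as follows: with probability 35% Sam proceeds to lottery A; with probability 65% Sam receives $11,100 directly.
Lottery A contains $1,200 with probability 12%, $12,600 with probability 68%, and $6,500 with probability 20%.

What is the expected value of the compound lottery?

$10,719.20

EV(A) = 0.12 × 1200 + 0.68 × 12600 + 0.2 × 6500 = 144 + 8568 + 1300 = 10012
Branch B: 11100 (certain)
Overall = 0.35 × 10012 + 0.65 × 11100 = 3504.2 + 7215 = 10719.2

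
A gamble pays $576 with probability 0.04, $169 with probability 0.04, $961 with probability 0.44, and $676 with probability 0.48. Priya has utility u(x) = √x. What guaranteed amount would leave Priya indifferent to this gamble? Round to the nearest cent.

E[u] = 0.04·√576 + 0.04·√169 + 0.44·√961 + 0.48·√676 = 0.04·24 + 0.04·13 + 0.44·31 + 0.48·26 = 27.6
CE = (27.6)² = 761.76

$761.76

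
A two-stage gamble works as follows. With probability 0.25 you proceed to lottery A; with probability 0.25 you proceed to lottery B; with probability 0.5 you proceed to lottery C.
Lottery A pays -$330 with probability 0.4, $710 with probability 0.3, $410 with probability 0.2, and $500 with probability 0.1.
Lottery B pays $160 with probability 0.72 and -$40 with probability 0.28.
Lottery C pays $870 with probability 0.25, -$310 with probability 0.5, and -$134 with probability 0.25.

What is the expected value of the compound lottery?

$93.75

EV(A) = 0.4 × (-330) + 0.3 × 710 + 0.2 × 410 + 0.1 × 500 = -132 + 213 + 82 + 50 = 213
EV(B) = 0.72 × 160 + 0.28 × (-40) = 115.2 − 11.2 = 104
EV(C) = 0.25 × 870 + 0.5 × (-310) + 0.25 × (-134) = 217.5 − 155 − 33.5 = 29
Overall = 0.25 × 213 + 0.25 × 104 + 0.5 × 29 = 53.25 + 26 + 14.5 = 93.75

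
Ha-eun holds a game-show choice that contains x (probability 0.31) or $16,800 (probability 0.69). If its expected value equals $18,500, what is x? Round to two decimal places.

x = $22,283.87

0.31·x + 0.69·16800 = 18500
0.31·x = 18500 − 11592 = 6908
x = 6908 / 0.31 = 22283.8710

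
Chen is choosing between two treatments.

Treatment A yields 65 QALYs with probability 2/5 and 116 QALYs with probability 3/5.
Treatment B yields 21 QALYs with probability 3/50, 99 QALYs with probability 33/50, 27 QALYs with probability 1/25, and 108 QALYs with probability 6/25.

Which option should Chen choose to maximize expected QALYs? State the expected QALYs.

Treatment A (95.6 QALYs)

Treatment A = 2/5 × 65 + 3/5 × 116 = 26 + 69.6 = 95.6
Treatment B = 3/50 × 21 + 33/50 × 99 + 1/25 × 27 + 6/25 × 108 = 1.26 + 65.34 + 1.08 + 25.92 = 93.6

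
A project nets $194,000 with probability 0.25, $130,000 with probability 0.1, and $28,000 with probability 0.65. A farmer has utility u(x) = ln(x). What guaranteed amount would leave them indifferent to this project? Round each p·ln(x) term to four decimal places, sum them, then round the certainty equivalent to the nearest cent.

$52,965.71

E[u] = 0.25·ln(194000) + 0.1·ln(130000) + 0.65·ln(28000) = 3.0439 + 1.1775 + 6.6560 = 10.8774
CE = e^10.8774 ≈ 52965.71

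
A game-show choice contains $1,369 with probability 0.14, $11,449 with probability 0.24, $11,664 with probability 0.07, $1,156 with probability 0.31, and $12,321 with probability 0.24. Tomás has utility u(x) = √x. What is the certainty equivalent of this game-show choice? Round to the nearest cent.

$5,715.36

E[u] = 0.14·√1369 + 0.24·√11449 + 0.07·√11664 + 0.31·√1156 + 0.24·√12321 = 0.14·37 + 0.24·107 + 0.07·108 + 0.31·34 + 0.24·111 = 75.6
CE = (75.6)² = 5715.36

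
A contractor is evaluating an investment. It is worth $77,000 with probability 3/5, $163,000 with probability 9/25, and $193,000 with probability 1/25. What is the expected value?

$112,600

EV = 3/5 × 77000 + 9/25 × 163000 + 1/25 × 193000 = 46200 + 58680 + 7720 = 112600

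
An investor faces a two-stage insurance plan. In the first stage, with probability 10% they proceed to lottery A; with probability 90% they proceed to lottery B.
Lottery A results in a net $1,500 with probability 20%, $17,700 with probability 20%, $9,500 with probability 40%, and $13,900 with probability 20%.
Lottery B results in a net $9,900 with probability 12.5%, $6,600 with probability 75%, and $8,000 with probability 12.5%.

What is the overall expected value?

$7,510.75

EV(A) = 0.2 × 1500 + 0.2 × 17700 + 0.4 × 9500 + 0.2 × 13900 = 300 + 3540 + 3800 + 2780 = 10420
EV(B) = 0.125 × 9900 + 0.75 × 6600 + 0.125 × 8000 = 1237.5 + 4950 + 1000 = 7187.5
Overall = 0.1 × 10420 + 0.9 × 7187.5 = 1042 + 6468.75 = 7510.75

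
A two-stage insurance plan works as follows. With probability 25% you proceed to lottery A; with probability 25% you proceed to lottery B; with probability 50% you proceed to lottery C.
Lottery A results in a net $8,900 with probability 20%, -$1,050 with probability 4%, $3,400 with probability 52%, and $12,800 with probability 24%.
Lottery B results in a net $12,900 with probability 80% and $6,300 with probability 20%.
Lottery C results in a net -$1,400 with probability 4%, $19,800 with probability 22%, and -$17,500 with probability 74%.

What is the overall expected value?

$214.50

EV(A) = 0.2 × 8900 + 0.04 × (-1050) + 0.52 × 3400 + 0.24 × 12800 = 1780 − 42 + 1768 + 3072 = 6578
EV(B) = 0.8 × 12900 + 0.2 × 6300 = 10320 + 1260 = 11580
EV(C) = 0.04 × (-1400) + 0.22 × 19800 + 0.74 × (-17500) = -56 + 4356 − 12950 = -8650
Overall = 0.25 × 6578 + 0.25 × 11580 + 0.5 × (-8650) = 1644.5 + 2895 − 4325 = 214.5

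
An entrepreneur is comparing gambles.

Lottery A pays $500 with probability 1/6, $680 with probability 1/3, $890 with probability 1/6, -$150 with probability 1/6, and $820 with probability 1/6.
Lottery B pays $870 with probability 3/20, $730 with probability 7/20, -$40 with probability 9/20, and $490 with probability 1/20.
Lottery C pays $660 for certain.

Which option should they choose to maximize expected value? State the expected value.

Lottery A = 1/6 × 500 + 1/3 × 680 + 1/6 × 890 + 1/6 × (-150) + 1/6 × 820 = 83.3333 + 226.6667 + 148.3333 − 25 + 136.6667 = 570
Lottery B = 3/20 × 870 + 7/20 × 730 + 9/20 × (-40) + 1/20 × 490 = 130.5 + 255.5 − 18 + 24.5 = 392.5
Lottery C: 660 (certain)

Lottery C ($660)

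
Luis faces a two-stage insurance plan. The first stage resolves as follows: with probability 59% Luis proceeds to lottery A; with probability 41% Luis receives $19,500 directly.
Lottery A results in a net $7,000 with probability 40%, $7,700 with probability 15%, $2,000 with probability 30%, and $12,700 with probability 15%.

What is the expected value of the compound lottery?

EV(A) = 0.4 × 7000 + 0.15 × 7700 + 0.3 × 2000 + 0.15 × 12700 = 2800 + 1155 + 600 + 1905 = 6460
Branch B: 19500 (certain)
Overall = 0.59 × 6460 + 0.41 × 19500 = 3811.4 + 7995 = 11806.4

$11,806.40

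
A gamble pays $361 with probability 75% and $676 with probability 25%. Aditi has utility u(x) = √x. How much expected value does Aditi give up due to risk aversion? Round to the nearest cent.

$9.19

E[u] = 0.75·√361 + 0.25·√676 = 0.75·19 + 0.25·26 = 20.75
CE = (20.75)² = 430.5625
Risk premium = EV − CE = 439.75 − 430.5625 = 9.1875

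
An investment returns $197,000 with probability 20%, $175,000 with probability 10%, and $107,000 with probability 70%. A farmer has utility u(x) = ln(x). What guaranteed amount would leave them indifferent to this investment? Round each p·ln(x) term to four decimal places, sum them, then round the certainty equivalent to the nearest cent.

$126,994.62

E[u] = 0.2·ln(197000) + 0.1·ln(175000) + 0.7·ln(107000) = 2.4382 + 1.2073 + 8.1064 = 11.7519
CE = e^11.7519 ≈ 126994.62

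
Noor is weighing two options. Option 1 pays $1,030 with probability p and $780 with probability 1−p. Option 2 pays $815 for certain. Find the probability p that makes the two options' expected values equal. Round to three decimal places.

p·1030 + (1−p)·780 = 815
250p + 780 = 815
p = (815 − 780) / 250

p = 0.140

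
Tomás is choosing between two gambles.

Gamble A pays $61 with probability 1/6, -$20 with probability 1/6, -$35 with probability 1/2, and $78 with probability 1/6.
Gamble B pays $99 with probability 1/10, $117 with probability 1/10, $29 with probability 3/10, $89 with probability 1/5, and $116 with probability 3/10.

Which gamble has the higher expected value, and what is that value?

Gamble A = 1/6 × 61 + 1/6 × (-20) + 1/2 × (-35) + 1/6 × 78 = 10.1667 − 3.3333 − 17.5 + 13 = 2.3333
Gamble B = 1/10 × 99 + 1/10 × 117 + 3/10 × 29 + 1/5 × 89 + 3/10 × 116 = 9.9 + 11.7 + 8.7 + 17.8 + 34.8 = 82.9

Gamble B ($82.90)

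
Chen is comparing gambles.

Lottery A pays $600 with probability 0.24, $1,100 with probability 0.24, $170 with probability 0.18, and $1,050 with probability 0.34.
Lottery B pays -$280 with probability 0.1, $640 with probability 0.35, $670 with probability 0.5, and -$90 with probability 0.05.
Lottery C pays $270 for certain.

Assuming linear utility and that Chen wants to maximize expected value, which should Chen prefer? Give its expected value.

Lottery A ($795.60)

Lottery A = 0.24 × 600 + 0.24 × 1100 + 0.18 × 170 + 0.34 × 1050 = 144 + 264 + 30.6 + 357 = 795.6
Lottery B = 0.1 × (-280) + 0.35 × 640 + 0.5 × 670 + 0.05 × (-90) = -28 + 224 + 335 − 4.5 = 526.5
Lottery C: 270 (certain)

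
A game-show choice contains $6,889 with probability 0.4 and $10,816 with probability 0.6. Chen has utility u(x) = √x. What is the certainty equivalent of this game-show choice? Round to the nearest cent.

E[u] = 0.4·√6889 + 0.6·√10816 = 0.4·83 + 0.6·104 = 95.6
CE = (95.6)² = 9139.36

$9,139.36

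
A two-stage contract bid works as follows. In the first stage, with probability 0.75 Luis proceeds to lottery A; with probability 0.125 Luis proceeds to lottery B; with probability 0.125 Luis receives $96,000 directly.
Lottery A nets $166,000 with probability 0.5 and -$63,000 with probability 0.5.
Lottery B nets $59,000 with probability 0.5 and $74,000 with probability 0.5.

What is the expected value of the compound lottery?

EV(A) = 0.5 × 166000 + 0.5 × (-63000) = 83000 − 31500 = 51500
EV(B) = 0.5 × 59000 + 0.5 × 74000 = 29500 + 37000 = 66500
Branch C: 96000 (certain)
Overall = 0.75 × 51500 + 0.125 × 66500 + 0.125 × 96000 = 38625 + 8312.5 + 12000 = 58937.5

$58,937.50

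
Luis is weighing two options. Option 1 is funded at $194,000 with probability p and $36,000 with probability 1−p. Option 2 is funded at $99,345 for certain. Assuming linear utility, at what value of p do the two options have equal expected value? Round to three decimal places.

p·194000 + (1−p)·36000 = 99345
158000p + 36000 = 99345
p = (99345 − 36000) / 158000

p = 0.401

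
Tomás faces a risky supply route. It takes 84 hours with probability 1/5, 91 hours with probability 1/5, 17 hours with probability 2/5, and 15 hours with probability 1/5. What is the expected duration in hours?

EV = 1/5 × 84 + 1/5 × 91 + 2/5 × 17 + 1/5 × 15 = 16.8 + 18.2 + 6.8 + 3 = 44.8

44.8 hours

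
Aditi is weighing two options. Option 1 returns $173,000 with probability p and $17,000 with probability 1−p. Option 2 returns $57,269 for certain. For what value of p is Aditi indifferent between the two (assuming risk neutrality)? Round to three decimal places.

p·173000 + (1−p)·17000 = 57269
156000p + 17000 = 57269
p = (57269 − 17000) / 156000

p = 0.258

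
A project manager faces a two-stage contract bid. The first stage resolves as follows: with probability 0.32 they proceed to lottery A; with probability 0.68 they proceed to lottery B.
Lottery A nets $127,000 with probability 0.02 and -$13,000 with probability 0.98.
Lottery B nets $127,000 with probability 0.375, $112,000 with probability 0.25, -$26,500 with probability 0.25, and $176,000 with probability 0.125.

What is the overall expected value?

EV(A) = 0.02 × 127000 + 0.98 × (-13000) = 2540 − 12740 = -10200
EV(B) = 0.375 × 127000 + 0.25 × 112000 + 0.25 × (-26500) + 0.125 × 176000 = 47625 + 28000 − 6625 + 22000 = 91000
Overall = 0.32 × (-10200) + 0.68 × 91000 = -3264 + 61880 = 58616

$58,616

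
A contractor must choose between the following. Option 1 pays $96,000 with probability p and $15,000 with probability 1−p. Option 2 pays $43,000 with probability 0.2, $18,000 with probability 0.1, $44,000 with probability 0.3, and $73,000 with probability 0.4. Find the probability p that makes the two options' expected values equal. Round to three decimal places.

EV(Option 2) = 0.2 × 43000 + 0.1 × 18000 + 0.3 × 44000 + 0.4 × 73000 = 8600 + 1800 + 13200 + 29200 = 52800
p·96000 + (1−p)·15000 = 52800
81000p + 15000 = 52800
p = (52800 − 15000) / 81000

p = 0.467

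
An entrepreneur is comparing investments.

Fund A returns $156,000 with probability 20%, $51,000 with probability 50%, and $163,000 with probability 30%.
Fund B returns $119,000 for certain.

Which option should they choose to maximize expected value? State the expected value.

Fund A = 0.2 × 156000 + 0.5 × 51000 + 0.3 × 163000 = 31200 + 25500 + 48900 = 105600
Fund B: 119000 (certain)

Fund B ($119,000)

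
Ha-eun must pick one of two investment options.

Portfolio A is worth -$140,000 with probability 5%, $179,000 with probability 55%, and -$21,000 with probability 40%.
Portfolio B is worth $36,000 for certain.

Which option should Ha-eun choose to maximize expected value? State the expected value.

Portfolio A ($83,050)

Portfolio A = 0.05 × (-140000) + 0.55 × 179000 + 0.4 × (-21000) = -7000 + 98450 − 8400 = 83050
Portfolio B: 36000 (certain)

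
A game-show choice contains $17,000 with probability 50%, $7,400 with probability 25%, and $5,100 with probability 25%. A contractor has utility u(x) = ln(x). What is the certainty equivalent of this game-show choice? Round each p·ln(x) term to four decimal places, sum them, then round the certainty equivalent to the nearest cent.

E[u] = 0.5·ln(17000) + 0.25·ln(7400) + 0.25·ln(5100) = 4.8705 + 2.2273 + 2.1342 = 9.2320
CE = e^9.2320 ≈ 10218.96

$10,218.96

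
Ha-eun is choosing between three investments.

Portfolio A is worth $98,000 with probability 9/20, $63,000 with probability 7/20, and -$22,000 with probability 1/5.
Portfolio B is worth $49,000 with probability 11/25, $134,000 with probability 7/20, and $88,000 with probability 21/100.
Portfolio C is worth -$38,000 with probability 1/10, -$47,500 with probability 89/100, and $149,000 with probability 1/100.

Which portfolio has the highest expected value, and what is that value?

Portfolio A = 9/20 × 98000 + 7/20 × 63000 + 1/5 × (-22000) = 44100 + 22050 − 4400 = 61750
Portfolio B = 11/25 × 49000 + 7/20 × 134000 + 21/100 × 88000 = 21560 + 46900 + 18480 = 86940
Portfolio C = 1/10 × (-38000) + 89/100 × (-47500) + 1/100 × 149000 = -3800 − 42275 + 1490 = -44585

Portfolio B ($86,940)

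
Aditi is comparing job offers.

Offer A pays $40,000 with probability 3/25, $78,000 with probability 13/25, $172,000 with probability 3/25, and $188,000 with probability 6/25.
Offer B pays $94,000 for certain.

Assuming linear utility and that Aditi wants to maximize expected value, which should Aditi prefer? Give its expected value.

Offer A = 3/25 × 40000 + 13/25 × 78000 + 3/25 × 172000 + 6/25 × 188000 = 4800 + 40560 + 20640 + 45120 = 111120
Offer B: 94000 (certain)

Offer A ($111,120)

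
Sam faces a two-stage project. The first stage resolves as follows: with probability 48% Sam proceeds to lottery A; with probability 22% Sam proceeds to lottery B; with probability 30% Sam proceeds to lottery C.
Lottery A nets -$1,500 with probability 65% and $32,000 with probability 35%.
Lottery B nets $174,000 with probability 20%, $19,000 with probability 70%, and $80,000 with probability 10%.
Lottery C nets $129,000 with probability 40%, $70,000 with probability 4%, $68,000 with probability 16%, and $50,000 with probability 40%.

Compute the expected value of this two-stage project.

$42,834

EV(A) = 0.65 × (-1500) + 0.35 × 32000 = -975 + 11200 = 10225
EV(B) = 0.2 × 174000 + 0.7 × 19000 + 0.1 × 80000 = 34800 + 13300 + 8000 = 56100
EV(C) = 0.4 × 129000 + 0.04 × 70000 + 0.16 × 68000 + 0.4 × 50000 = 51600 + 2800 + 10880 + 20000 = 85280
Overall = 0.48 × 10225 + 0.22 × 56100 + 0.3 × 85280 = 4908 + 12342 + 25584 = 42834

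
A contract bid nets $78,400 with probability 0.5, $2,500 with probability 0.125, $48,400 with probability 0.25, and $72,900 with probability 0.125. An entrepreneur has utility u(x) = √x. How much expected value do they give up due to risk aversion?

E[u] = 0.5·√78400 + 0.125·√2500 + 0.25·√48400 + 0.125·√72900 = 0.5·280 + 0.125·50 + 0.25·220 + 0.125·270 = 235
CE = (235)² = 55225
Risk premium = EV − CE = 60725 − 55225 = 5500

$5,500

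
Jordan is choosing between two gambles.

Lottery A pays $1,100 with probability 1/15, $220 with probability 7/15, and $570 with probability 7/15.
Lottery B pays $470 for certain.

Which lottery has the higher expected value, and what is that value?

Lottery A = 1/15 × 1100 + 7/15 × 220 + 7/15 × 570 = 73.3333 + 102.6667 + 266 = 442
Lottery B: 470 (certain)

Lottery B ($470)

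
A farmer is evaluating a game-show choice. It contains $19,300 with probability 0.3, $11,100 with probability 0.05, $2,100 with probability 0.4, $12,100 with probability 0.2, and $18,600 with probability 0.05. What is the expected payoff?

$10,535

EV = 0.3 × 19300 + 0.05 × 11100 + 0.4 × 2100 + 0.2 × 12100 + 0.05 × 18600 = 5790 + 555 + 840 + 2420 + 930 = 10535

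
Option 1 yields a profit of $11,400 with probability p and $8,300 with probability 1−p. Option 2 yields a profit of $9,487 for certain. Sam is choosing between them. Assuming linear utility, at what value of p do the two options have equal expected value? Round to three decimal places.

p·11400 + (1−p)·8300 = 9487
3100p + 8300 = 9487
p = (9487 − 8300) / 3100

p = 0.383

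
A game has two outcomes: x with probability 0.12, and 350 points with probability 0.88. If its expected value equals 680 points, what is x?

0.12·x + 0.88·350 = 680
0.12·x = 680 − 308 = 372
x = 372 / 0.12 = 3100

x = 3,100 points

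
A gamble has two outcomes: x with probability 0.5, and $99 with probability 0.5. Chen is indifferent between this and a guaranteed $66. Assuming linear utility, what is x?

x = $33

0.5·x + 0.5·99 = 66
0.5·x = 66 − 49.5 = 16.5
x = 16.5 / 0.5 = 33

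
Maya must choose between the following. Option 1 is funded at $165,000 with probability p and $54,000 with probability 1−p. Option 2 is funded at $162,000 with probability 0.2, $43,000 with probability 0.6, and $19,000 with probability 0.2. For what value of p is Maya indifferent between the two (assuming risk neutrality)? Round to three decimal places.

EV(Option 2) = 0.2 × 162000 + 0.6 × 43000 + 0.2 × 19000 = 32400 + 25800 + 3800 = 62000
p·165000 + (1−p)·54000 = 62000
111000p + 54000 = 62000
p = (62000 − 54000) / 111000

p = 0.072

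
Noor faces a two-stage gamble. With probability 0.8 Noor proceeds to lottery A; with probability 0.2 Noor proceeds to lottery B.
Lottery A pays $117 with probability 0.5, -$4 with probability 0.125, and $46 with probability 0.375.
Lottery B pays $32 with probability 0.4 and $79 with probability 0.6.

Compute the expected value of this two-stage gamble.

$72.24

EV(A) = 0.5 × 117 + 0.125 × (-4) + 0.375 × 46 = 58.5 − 0.5 + 17.25 = 75.25
EV(B) = 0.4 × 32 + 0.6 × 79 = 12.8 + 47.4 = 60.2
Overall = 0.8 × 75.25 + 0.2 × 60.2 = 60.2 + 12.04 = 72.24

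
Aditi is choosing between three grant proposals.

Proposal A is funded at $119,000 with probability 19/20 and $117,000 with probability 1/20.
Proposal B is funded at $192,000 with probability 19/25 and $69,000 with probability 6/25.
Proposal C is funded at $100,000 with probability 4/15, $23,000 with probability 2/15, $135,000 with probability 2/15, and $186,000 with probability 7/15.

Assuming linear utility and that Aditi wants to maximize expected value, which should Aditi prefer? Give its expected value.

Proposal A = 19/20 × 119000 + 1/20 × 117000 = 113050 + 5850 = 118900
Proposal B = 19/25 × 192000 + 6/25 × 69000 = 145920 + 16560 = 162480
Proposal C = 4/15 × 100000 + 2/15 × 23000 + 2/15 × 135000 + 7/15 × 186000 = 26666.6667 + 3066.6667 + 18000 + 86800 = 134533.3333

Proposal B ($162,480)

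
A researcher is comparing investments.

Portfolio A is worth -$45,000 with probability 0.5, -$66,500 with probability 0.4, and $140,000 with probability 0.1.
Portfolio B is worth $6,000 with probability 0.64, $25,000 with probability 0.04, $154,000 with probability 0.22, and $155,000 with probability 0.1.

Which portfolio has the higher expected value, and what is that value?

Portfolio A = 0.5 × (-45000) + 0.4 × (-66500) + 0.1 × 140000 = -22500 − 26600 + 14000 = -35100
Portfolio B = 0.64 × 6000 + 0.04 × 25000 + 0.22 × 154000 + 0.1 × 155000 = 3840 + 1000 + 33880 + 15500 = 54220

Portfolio B ($54,220)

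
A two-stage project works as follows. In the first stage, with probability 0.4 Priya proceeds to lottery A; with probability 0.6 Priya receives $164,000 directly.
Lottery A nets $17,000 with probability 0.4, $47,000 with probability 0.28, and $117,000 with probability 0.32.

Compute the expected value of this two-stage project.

EV(A) = 0.4 × 17000 + 0.28 × 47000 + 0.32 × 117000 = 6800 + 13160 + 37440 = 57400
Branch B: 164000 (certain)
Overall = 0.4 × 57400 + 0.6 × 164000 = 22960 + 98400 = 121360

$121,360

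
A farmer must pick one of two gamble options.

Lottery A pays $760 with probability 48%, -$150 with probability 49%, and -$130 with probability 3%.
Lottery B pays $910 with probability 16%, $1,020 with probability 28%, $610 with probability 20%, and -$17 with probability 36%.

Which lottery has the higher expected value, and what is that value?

Lottery B ($547.08)

Lottery A = 0.48 × 760 + 0.49 × (-150) + 0.03 × (-130) = 364.8 − 73.5 − 3.9 = 287.4
Lottery B = 0.16 × 910 + 0.28 × 1020 + 0.2 × 610 + 0.36 × (-17) = 145.6 + 285.6 + 122 − 6.12 = 547.08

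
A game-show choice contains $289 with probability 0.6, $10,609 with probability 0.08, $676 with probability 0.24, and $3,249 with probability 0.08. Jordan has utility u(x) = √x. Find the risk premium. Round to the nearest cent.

E[u] = 0.6·√289 + 0.08·√10609 + 0.24·√676 + 0.08·√3249 = 0.6·17 + 0.08·103 + 0.24·26 + 0.08·57 = 29.24
CE = (29.24)² = 854.9776
Risk premium = EV − CE = 1444.28 − 854.9776 = 589.3024

$589.30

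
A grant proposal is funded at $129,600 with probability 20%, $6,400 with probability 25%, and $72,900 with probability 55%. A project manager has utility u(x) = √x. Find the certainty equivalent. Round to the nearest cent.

E[u] = 0.2·√129600 + 0.25·√6400 + 0.55·√72900 = 0.2·360 + 0.25·80 + 0.55·270 = 240.5
CE = (240.5)² = 57840.25

$57,840.25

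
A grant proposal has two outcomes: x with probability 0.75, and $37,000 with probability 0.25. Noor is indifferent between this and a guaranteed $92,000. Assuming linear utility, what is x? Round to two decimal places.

x = $110,333.33

0.75·x + 0.25·37000 = 92000
0.75·x = 92000 − 9250 = 82750
x = 82750 / 0.75 = 110333.3333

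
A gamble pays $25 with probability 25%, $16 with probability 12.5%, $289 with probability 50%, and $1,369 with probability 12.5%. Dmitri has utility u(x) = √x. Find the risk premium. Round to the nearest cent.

E[u] = 0.25·√25 + 0.125·√16 + 0.5·√289 + 0.125·√1369 = 0.25·5 + 0.125·4 + 0.5·17 + 0.125·37 = 14.875
CE = (14.875)² = 221.265625
Risk premium = EV − CE = 323.875 − 221.265625 = 102.609375

$102.61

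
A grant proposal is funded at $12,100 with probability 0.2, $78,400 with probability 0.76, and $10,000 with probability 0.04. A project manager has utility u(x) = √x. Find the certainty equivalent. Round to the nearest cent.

E[u] = 0.2·√12100 + 0.76·√78400 + 0.04·√10000 = 0.2·110 + 0.76·280 + 0.04·100 = 238.8
CE = (238.8)² = 57025.44

$57,025.44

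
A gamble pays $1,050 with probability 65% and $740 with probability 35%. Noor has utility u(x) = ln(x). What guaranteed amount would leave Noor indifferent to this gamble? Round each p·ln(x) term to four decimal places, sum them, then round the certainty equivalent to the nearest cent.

E[u] = 0.65·ln(1050) + 0.35·ln(740) = 4.5218 + 2.3123 = 6.8341
CE = e^6.8341 ≈ 928.99

$928.99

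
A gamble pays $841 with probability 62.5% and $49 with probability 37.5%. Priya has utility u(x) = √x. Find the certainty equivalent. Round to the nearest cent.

$430.56

E[u] = 0.625·√841 + 0.375·√49 = 0.625·29 + 0.375·7 = 20.75
CE = (20.75)² = 430.5625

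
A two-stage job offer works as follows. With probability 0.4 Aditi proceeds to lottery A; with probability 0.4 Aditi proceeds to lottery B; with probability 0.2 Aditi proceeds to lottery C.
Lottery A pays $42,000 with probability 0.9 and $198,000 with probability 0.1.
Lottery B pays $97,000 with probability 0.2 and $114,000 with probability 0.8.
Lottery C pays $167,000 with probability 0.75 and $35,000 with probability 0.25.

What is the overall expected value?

$94,080

EV(A) = 0.9 × 42000 + 0.1 × 198000 = 37800 + 19800 = 57600
EV(B) = 0.2 × 97000 + 0.8 × 114000 = 19400 + 91200 = 110600
EV(C) = 0.75 × 167000 + 0.25 × 35000 = 125250 + 8750 = 134000
Overall = 0.4 × 57600 + 0.4 × 110600 + 0.2 × 134000 = 23040 + 44240 + 26800 = 94080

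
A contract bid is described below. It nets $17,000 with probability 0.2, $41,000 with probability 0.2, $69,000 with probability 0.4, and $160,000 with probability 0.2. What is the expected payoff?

$71,200

EV = 0.2 × 17000 + 0.2 × 41000 + 0.4 × 69000 + 0.2 × 160000 = 3400 + 8200 + 27600 + 32000 = 71200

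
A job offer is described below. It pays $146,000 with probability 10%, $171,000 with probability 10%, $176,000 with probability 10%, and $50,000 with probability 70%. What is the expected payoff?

$84,300

EV = 0.1 × 146000 + 0.1 × 171000 + 0.1 × 176000 + 0.7 × 50000 = 14600 + 17100 + 17600 + 35000 = 84300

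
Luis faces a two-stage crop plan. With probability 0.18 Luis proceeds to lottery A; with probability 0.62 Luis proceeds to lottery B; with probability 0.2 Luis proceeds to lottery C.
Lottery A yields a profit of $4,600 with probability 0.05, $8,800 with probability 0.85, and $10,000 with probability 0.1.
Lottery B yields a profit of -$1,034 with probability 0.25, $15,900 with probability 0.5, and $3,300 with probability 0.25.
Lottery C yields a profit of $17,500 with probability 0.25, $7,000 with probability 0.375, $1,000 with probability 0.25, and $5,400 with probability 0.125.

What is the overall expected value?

$8,433.03

EV(A) = 0.05 × 4600 + 0.85 × 8800 + 0.1 × 10000 = 230 + 7480 + 1000 = 8710
EV(B) = 0.25 × (-1034) + 0.5 × 15900 + 0.25 × 3300 = -258.5 + 7950 + 825 = 8516.5
EV(C) = 0.25 × 17500 + 0.375 × 7000 + 0.25 × 1000 + 0.125 × 5400 = 4375 + 2625 + 250 + 675 = 7925
Overall = 0.18 × 8710 + 0.62 × 8516.5 + 0.2 × 7925 = 1567.8 + 5280.23 + 1585 = 8433.03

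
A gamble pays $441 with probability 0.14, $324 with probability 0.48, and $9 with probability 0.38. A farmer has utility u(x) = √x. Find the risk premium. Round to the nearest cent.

$58.88

E[u] = 0.14·√441 + 0.48·√324 + 0.38·√9 = 0.14·21 + 0.48·18 + 0.38·3 = 12.72
CE = (12.72)² = 161.7984
Risk premium = EV − CE = 220.68 − 161.7984 = 58.8816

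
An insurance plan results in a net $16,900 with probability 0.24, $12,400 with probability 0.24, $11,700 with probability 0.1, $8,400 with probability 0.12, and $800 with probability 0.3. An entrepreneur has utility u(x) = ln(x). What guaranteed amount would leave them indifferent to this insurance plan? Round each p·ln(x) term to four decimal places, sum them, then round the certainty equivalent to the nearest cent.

$5,568.61

E[u] = 0.24·ln(16900) + 0.24·ln(12400) + 0.1·ln(11700) + 0.12·ln(8400) + 0.3·ln(800) = 2.3364 + 2.2621 + 0.9367 + 1.0843 + 2.0054 = 8.6249
CE = e^8.6249 ≈ 5568.61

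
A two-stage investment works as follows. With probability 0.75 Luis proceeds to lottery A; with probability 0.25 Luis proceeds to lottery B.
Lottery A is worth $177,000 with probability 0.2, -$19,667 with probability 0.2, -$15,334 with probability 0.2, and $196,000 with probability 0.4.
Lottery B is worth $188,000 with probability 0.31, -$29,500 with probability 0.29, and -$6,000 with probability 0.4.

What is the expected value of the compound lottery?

$91,931.10

EV(A) = 0.2 × 177000 + 0.2 × (-19667) + 0.2 × (-15334) + 0.4 × 196000 = 35400 − 3933.4 − 3066.8 + 78400 = 106799.8
EV(B) = 0.31 × 188000 + 0.29 × (-29500) + 0.4 × (-6000) = 58280 − 8555 − 2400 = 47325
Overall = 0.75 × 106799.8 + 0.25 × 47325 = 80099.85 + 11831.25 = 91931.1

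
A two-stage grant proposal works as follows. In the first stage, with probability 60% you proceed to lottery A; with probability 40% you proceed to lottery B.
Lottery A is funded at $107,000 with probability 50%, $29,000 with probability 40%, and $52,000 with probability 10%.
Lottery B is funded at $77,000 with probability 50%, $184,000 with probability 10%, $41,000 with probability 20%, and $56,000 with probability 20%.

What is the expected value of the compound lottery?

$72,700

EV(A) = 0.5 × 107000 + 0.4 × 29000 + 0.1 × 52000 = 53500 + 11600 + 5200 = 70300
EV(B) = 0.5 × 77000 + 0.1 × 184000 + 0.2 × 41000 + 0.2 × 56000 = 38500 + 18400 + 8200 + 11200 = 76300
Overall = 0.6 × 70300 + 0.4 × 76300 = 42180 + 30520 = 72700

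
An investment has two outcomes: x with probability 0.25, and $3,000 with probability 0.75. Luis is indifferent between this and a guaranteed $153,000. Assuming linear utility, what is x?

0.25·x + 0.75·3000 = 153000
0.25·x = 153000 − 2250 = 150750
x = 150750 / 0.25 = 603000

x = $603,000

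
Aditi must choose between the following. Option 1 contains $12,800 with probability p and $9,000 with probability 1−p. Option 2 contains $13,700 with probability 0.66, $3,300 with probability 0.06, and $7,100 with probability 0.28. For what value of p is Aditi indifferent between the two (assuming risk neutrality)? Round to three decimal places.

p = 0.586

EV(Option 2) = 0.66 × 13700 + 0.06 × 3300 + 0.28 × 7100 = 9042 + 198 + 1988 = 11228
p·12800 + (1−p)·9000 = 11228
3800p + 9000 = 11228
p = (11228 − 9000) / 3800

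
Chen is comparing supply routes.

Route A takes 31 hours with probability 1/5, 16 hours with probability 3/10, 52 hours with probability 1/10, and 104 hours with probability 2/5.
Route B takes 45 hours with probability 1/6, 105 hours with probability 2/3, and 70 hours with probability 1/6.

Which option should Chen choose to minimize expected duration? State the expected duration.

Route A (57.8 hours)

Route A = 1/5 × 31 + 3/10 × 16 + 1/10 × 52 + 2/5 × 104 = 6.2 + 4.8 + 5.2 + 41.6 = 57.8
Route B = 1/6 × 45 + 2/3 × 105 + 1/6 × 70 = 7.5 + 70 + 11.6667 = 89.1667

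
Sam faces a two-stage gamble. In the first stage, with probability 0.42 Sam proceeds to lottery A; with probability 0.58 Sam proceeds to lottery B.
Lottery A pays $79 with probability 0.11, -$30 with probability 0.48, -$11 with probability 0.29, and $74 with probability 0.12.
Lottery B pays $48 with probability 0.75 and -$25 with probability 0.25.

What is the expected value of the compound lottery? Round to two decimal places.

EV(A) = 0.11 × 79 + 0.48 × (-30) + 0.29 × (-11) + 0.12 × 74 = 8.69 − 14.4 − 3.19 + 8.88 = -0.02
EV(B) = 0.75 × 48 + 0.25 × (-25) = 36 − 6.25 = 29.75
Overall = 0.42 × (-0.02) + 0.58 × 29.75 = -0.0084 + 17.255 = 17.2466

$17.25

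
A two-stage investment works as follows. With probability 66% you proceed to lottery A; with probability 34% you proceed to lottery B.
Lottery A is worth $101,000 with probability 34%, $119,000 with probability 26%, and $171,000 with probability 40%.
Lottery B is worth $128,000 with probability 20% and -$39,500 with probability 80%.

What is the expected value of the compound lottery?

EV(A) = 0.34 × 101000 + 0.26 × 119000 + 0.4 × 171000 = 34340 + 30940 + 68400 = 133680
EV(B) = 0.2 × 128000 + 0.8 × (-39500) = 25600 − 31600 = -6000
Overall = 0.66 × 133680 + 0.34 × (-6000) = 88228.8 − 2040 = 86188.8

$86,188.80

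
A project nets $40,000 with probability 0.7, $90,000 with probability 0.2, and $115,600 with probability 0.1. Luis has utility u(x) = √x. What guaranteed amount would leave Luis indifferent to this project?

E[u] = 0.7·√40000 + 0.2·√90000 + 0.1·√115600 = 0.7·200 + 0.2·300 + 0.1·340 = 234
CE = (234)² = 54756

$54,756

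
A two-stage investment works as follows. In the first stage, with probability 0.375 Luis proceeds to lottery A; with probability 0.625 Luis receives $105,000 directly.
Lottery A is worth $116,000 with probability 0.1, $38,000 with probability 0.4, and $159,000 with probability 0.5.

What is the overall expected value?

$105,487.50

EV(A) = 0.1 × 116000 + 0.4 × 38000 + 0.5 × 159000 = 11600 + 15200 + 79500 = 106300
Branch B: 105000 (certain)
Overall = 0.375 × 106300 + 0.625 × 105000 = 39862.5 + 65625 = 105487.5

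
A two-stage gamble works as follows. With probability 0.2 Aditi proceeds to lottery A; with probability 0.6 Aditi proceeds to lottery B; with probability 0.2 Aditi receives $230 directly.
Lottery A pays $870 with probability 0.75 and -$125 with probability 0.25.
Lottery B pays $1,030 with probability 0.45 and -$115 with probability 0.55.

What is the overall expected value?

$410.40

EV(A) = 0.75 × 870 + 0.25 × (-125) = 652.5 − 31.25 = 621.25
EV(B) = 0.45 × 1030 + 0.55 × (-115) = 463.5 − 63.25 = 400.25
Branch C: 230 (certain)
Overall = 0.2 × 621.25 + 0.6 × 400.25 + 0.2 × 230 = 124.25 + 240.15 + 46 = 410.4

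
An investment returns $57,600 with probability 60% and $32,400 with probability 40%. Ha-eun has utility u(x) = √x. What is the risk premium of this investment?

E[u] = 0.6·√57600 + 0.4·√32400 = 0.6·240 + 0.4·180 = 216
CE = (216)² = 46656
Risk premium = EV − CE = 47520 − 46656 = 864

$864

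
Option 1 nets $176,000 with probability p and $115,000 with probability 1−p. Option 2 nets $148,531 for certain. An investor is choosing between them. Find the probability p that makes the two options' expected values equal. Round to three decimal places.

p = 0.550

p·176000 + (1−p)·115000 = 148531
61000p + 115000 = 148531
p = (148531 − 115000) / 61000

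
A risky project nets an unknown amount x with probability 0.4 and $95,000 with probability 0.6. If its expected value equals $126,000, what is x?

x = $172,500

0.4·x + 0.6·95000 = 126000
0.4·x = 126000 − 57000 = 69000
x = 69000 / 0.4 = 172500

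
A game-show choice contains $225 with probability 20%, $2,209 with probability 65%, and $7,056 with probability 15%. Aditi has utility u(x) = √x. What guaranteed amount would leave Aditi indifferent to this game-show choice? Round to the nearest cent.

$2,129.82

E[u] = 0.2·√225 + 0.65·√2209 + 0.15·√7056 = 0.2·15 + 0.65·47 + 0.15·84 = 46.15
CE = (46.15)² = 2129.8225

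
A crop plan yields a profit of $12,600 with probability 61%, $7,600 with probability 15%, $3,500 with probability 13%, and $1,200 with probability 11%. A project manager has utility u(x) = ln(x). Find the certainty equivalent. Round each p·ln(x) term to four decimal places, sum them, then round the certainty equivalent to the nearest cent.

E[u] = 0.61·ln(12600) + 0.15·ln(7600) + 0.13·ln(3500) + 0.11·ln(1200) = 5.7593 + 1.3404 + 1.0609 + 0.7799 = 8.9405
CE = e^8.9405 ≈ 7635.01

$7,635.01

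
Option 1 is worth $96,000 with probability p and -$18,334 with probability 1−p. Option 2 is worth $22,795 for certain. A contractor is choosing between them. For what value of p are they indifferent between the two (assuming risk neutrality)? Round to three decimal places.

p = 0.360

p·96000 + (1−p)·(-18334) = 22795
114334p − 18334 = 22795
p = (22795 + 18334) / 114334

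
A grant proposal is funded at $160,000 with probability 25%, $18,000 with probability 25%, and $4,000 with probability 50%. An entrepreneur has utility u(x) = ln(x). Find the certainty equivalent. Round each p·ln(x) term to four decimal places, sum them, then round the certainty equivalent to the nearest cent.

$14,650.06

E[u] = 0.25·ln(160000) + 0.25·ln(18000) + 0.5·ln(4000) = 2.9957 + 2.4495 + 4.1470 = 9.5922
CE = e^9.5922 ≈ 14650.06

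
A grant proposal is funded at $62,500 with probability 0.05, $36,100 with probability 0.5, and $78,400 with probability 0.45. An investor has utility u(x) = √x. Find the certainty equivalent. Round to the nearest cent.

E[u] = 0.05·√62500 + 0.5·√36100 + 0.45·√78400 = 0.05·250 + 0.5·190 + 0.45·280 = 233.5
CE = (233.5)² = 54522.25

$54,522.25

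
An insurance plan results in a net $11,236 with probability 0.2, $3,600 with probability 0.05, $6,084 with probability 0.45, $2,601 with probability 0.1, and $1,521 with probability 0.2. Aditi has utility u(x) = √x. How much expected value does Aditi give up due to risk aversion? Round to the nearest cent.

$516.46

E[u] = 0.2·√11236 + 0.05·√3600 + 0.45·√6084 + 0.1·√2601 + 0.2·√1521 = 0.2·106 + 0.05·60 + 0.45·78 + 0.1·51 + 0.2·39 = 72.2
CE = (72.2)² = 5212.84
Risk premium = EV − CE = 5729.3 − 5212.84 = 516.46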